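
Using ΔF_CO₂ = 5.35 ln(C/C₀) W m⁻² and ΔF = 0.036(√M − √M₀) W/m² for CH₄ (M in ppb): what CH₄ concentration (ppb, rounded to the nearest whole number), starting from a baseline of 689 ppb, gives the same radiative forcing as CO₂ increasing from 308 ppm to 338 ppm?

M ≈ 1605 ppb

CO₂ forcing: 5.35 × ln(338/308) = 5.35 × 0.092946 = 0.49726 W/m².
Set 0.036(√M − √689) = 0.49726: √M = 0.49726/0.036 + √689 = 13.8128 + 26.2488 = 40.0616.
M = (40.0616)² = 1604.93 ppb.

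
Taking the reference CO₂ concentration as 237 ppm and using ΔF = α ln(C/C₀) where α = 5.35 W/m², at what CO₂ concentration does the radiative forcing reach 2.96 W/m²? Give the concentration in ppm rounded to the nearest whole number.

C ≈ 412 ppm

Set 5.35 ln(C/237) = 2.96, so ln(C/237) = 2.96/5.35 = 0.55327.
Then C/237 = e^0.55327 = 1.73893, giving C = 237 × 1.73893 = 412.13 ppm.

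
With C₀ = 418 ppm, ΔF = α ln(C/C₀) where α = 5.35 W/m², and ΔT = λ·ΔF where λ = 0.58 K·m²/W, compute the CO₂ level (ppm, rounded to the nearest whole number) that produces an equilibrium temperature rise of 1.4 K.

Required forcing: ΔF = ΔT/λ = 1.4/0.58 = 2.4138 W/m².
Then ln(C/418) = ΔF/5.35 = 2.4138/5.35 = 0.45118.
So C = 418 × e^0.45118 = 418 × 1.57016 = 656.33 ppm.

C ≈ 656 ppm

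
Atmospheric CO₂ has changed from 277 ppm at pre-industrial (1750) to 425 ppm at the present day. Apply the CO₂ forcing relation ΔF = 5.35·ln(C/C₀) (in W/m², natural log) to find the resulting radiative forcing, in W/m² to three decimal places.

ΔF = 2.290 W/m²

CO₂: 5.35 × ln(425/277) = 5.35 × ln(1.53430) = 5.35 × 0.42807 = 2.2902 W/m².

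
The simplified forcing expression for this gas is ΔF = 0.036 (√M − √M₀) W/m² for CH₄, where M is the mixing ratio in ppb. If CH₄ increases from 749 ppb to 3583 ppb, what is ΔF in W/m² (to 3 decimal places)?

CH₄: 0.036 × (√3583 − √749) = 0.036 × (59.8582 − 27.3679) = 0.036 × 32.4903 = 1.1697 W/m².

ΔF = 1.170 W/m²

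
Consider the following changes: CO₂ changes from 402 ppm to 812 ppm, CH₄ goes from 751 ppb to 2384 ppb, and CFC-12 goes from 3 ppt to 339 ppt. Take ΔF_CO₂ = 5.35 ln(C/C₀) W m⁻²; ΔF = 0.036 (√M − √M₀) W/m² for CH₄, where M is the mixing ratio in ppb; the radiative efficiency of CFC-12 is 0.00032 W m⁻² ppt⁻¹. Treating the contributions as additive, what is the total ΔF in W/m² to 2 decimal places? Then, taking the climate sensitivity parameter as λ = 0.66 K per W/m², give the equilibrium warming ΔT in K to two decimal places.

CO₂: 5.35 × ln(812/402) = 5.35 × ln(2.01990) = 5.35 × 0.70305 = 3.7613 W/m².
CH₄: 0.036 × (√2384 − √751) = 0.036 × (48.8262 − 27.4044) = 0.036 × 21.4218 = 0.7712 W/m².
CFC-12: ΔF = 0.00032 × (339 − 3) = 0.00032 × 336 = 0.1075 W/m².
Total ΔF = 3.7613 + 0.7712 + 0.1075 = 4.6400 W/m².
ΔT = λ ΔF = 0.66 × 4.64 = 3.0624 K.

ΔF = 4.64 W/m²; ΔT = 3.06 K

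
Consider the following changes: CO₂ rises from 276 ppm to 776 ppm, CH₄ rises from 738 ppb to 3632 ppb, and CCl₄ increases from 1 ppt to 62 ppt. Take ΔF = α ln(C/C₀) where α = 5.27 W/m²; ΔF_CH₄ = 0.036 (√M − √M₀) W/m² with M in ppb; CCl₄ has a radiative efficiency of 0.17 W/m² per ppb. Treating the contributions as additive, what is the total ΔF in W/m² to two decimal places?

ΔF = 6.65 W/m²

CO₂: 5.27 × ln(776/276) = 5.27 × ln(2.81159) = 5.27 × 1.03375 = 5.4479 W/m².
CH₄: 0.036 × (√3632 − √738) = 0.036 × (60.2661 − 27.1662) = 0.036 × 33.0999 = 1.1916 W/m².
CCl₄: Δ = 62 − 1 = 61 ppt = 0.061 ppb; ΔF = 0.17 × 0.061 = 0.0104 W/m².
Total ΔF = 5.4479 + 1.1916 + 0.0104 = 6.6499 W/m².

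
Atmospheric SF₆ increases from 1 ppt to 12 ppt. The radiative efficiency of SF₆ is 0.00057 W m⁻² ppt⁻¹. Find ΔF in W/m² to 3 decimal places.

ΔF = 0.006 W/m²

SF₆: ΔF = 0.00057 × (12 − 1) = 0.00057 × 11 = 0.0063 W/m².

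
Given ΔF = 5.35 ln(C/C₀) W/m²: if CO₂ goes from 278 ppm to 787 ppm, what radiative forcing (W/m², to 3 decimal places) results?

CO₂: 5.35 × ln(787/278) = 5.35 × ln(2.83094) = 5.35 × 1.04061 = 5.5673 W/m².

ΔF = 5.567 W/m²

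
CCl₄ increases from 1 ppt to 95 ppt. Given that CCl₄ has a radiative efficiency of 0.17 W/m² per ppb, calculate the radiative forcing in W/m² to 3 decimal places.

CCl₄: Δ = 95 − 1 = 94 ppt = 0.094 ppb; ΔF = 0.17 × 0.094 = 0.0160 W/m².

ΔF = 0.016 W/m²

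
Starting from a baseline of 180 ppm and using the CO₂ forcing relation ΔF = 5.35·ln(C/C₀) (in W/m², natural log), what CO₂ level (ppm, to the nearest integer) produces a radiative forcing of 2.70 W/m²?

Set 5.35 ln(C/180) = 2.70, so ln(C/180) = 2.70/5.35 = 0.50467.
Then C/180 = e^0.50467 = 1.65644, giving C = 180 × 1.65644 = 298.16 ppm.

C ≈ 298 ppm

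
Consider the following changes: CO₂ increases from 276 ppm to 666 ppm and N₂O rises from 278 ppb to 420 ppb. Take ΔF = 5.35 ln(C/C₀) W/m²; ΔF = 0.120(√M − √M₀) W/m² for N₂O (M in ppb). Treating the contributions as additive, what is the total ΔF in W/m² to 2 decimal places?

ΔF = 5.17 W/m²

CO₂: 5.35 × ln(666/276) = 5.35 × ln(2.41304) = 5.35 × 0.88089 = 4.7128 W/m².
N₂O: 0.120 × (√420 − √278) = 0.120 × (20.4939 − 16.6733) = 0.120 × 3.8206 = 0.4585 W/m².
Total ΔF = 4.7128 + 0.4585 = 5.1713 W/m².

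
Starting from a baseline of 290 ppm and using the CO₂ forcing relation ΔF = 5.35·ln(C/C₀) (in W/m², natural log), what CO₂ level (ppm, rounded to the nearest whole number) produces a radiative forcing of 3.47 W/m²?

C ≈ 555 ppm

Set 5.35 ln(C/290) = 3.47, so ln(C/290) = 3.47/5.35 = 0.64860.
Then C/290 = e^0.64860 = 1.91286, giving C = 290 × 1.91286 = 554.73 ppm.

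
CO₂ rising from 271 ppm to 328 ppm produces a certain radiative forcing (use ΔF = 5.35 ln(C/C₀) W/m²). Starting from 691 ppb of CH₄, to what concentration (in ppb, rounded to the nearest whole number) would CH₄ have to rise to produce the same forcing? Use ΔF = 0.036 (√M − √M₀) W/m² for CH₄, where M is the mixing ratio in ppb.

M ≈ 2987 ppb

CO₂ forcing: 5.35 × ln(328/271) = 5.35 × 0.190895 = 1.02129 W/m².
Set 0.036(√M − √691) = 1.02129: √M = 1.02129/0.036 + √691 = 28.3692 + 26.2869 = 54.6561.
M = (54.6561)² = 2987.29 ppb.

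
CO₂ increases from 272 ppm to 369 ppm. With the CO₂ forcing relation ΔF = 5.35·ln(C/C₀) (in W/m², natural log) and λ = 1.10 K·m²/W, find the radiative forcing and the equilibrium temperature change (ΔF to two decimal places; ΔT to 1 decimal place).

CO₂: 5.35 × ln(369/272) = 5.35 × ln(1.35662) = 5.35 × 0.30500 = 1.6318 W/m².
ΔT = λ ΔF = 1.10 × 1.63 = 1.7930 K.

ΔF = 1.63 W/m²; ΔT = 1.8 K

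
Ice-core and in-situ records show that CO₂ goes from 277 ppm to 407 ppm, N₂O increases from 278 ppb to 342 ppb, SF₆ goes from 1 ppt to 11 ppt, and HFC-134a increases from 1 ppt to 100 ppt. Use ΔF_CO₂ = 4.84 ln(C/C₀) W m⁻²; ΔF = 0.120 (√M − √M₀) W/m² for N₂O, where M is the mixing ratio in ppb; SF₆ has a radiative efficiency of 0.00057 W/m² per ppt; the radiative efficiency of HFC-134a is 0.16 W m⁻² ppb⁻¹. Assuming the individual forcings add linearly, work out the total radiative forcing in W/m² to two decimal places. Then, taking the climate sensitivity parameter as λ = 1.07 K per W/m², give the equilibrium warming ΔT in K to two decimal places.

ΔF = 2.10 W/m²; ΔT = 2.25 K

CO₂: 4.84 × ln(407/277) = 4.84 × ln(1.46931) = 4.84 × 0.38479 = 1.8624 W/m².
N₂O: 0.120 × (√342 − √278) = 0.120 × (18.4932 − 16.6733) = 0.120 × 1.8199 = 0.2184 W/m².
SF₆: ΔF = 0.00057 × (11 − 1) = 0.00057 × 10 = 0.0057 W/m².
HFC-134a: Δ = 100 − 1 = 99 ppt = 0.099 ppb; ΔF = 0.16 × 0.099 = 0.0158 W/m².
Total ΔF = 1.8624 + 0.2184 + 0.0057 + 0.0158 = 2.1023 W/m².
ΔT = λ ΔF = 1.07 × 2.10 = 2.2470 K.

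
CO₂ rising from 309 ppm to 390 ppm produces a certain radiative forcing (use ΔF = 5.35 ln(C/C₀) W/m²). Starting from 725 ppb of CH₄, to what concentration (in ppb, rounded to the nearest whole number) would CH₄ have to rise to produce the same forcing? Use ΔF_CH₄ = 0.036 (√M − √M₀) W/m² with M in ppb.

CO₂ forcing: 5.35 × ln(390/309) = 5.35 × 0.232805 = 1.24551 W/m².
Set 0.036(√M − √725) = 1.24551: √M = 1.24551/0.036 + √725 = 34.5975 + 26.9258 = 61.5233.
M = (61.5233)² = 3785.12 ppb.

M ≈ 3785 ppb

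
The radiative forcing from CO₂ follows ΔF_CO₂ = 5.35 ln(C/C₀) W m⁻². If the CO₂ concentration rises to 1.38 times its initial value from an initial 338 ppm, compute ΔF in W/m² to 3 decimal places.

ΔF = 1.723 W/m²

ΔF = 5.35 × ln(1.38) = 5.35 × 0.32208 = 1.7231 W/m².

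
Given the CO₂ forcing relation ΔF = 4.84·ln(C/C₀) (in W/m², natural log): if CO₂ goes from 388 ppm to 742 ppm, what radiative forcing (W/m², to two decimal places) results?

CO₂: 4.84 × ln(742/388) = 4.84 × ln(1.91237) = 4.84 × 0.64834 = 3.1380 W/m².

ΔF = 3.14 W/m²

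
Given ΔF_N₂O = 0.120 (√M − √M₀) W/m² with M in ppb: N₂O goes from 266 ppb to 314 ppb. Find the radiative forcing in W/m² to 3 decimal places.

N₂O: 0.120 × (√314 − √266) = 0.120 × (17.7200 − 16.3095) = 0.120 × 1.4105 = 0.1693 W/m².

ΔF = 0.169 W/m²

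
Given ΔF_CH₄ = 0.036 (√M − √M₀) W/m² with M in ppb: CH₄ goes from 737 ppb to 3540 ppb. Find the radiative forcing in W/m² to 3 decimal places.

ΔF = 1.165 W/m²

CH₄: 0.036 × (√3540 − √737) = 0.036 × (59.4979 − 27.1477) = 0.036 × 32.3502 = 1.1646 W/m².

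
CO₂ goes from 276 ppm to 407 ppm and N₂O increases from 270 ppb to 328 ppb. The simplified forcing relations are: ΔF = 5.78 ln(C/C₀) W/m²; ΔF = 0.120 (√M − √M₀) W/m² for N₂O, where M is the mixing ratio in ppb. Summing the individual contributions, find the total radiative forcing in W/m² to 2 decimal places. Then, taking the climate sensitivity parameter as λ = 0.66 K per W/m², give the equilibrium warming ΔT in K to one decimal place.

ΔF = 2.45 W/m²; ΔT = 1.6 K

CO₂: 5.78 × ln(407/276) = 5.78 × ln(1.47464) = 5.78 × 0.38841 = 2.2450 W/m².
N₂O: 0.120 × (√328 − √270) = 0.120 × (18.1108 − 16.4317) = 0.120 × 1.6791 = 0.2015 W/m².
Total ΔF = 2.2450 + 0.2015 = 2.4465 W/m².
ΔT = λ ΔF = 0.66 × 2.45 = 1.6170 K.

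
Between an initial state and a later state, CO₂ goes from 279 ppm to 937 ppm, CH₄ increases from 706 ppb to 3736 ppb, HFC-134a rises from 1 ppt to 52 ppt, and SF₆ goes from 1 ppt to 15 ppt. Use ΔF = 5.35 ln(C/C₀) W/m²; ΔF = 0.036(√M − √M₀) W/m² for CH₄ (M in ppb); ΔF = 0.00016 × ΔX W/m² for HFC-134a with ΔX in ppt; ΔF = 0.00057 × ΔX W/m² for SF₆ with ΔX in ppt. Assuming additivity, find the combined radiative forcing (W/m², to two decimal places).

CO₂: 5.35 × ln(937/279) = 5.35 × ln(3.35842) = 5.35 × 1.21147 = 6.4814 W/m².
CH₄: 0.036 × (√3736 − √706) = 0.036 × (61.1228 − 26.5707) = 0.036 × 34.5521 = 1.2439 W/m².
HFC-134a: ΔF = 0.00016 × (52 − 1) = 0.00016 × 51 = 0.0082 W/m².
SF₆: ΔF = 0.00057 × (15 − 1) = 0.00057 × 14 = 0.0080 W/m².
Total ΔF = 6.4814 + 1.2439 + 0.0082 + 0.0080 = 7.7415 W/m².

ΔF = 7.74 W/m²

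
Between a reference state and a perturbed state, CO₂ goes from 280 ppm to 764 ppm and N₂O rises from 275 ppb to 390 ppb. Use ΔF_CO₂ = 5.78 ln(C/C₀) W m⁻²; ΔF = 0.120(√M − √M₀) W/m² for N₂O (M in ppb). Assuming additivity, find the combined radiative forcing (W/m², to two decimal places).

CO₂: 5.78 × ln(764/280) = 5.78 × ln(2.72857) = 5.78 × 1.00378 = 5.8018 W/m².
N₂O: 0.120 × (√390 − √275) = 0.120 × (19.7484 − 16.5831) = 0.120 × 3.1653 = 0.3798 W/m².
Total ΔF = 5.8018 + 0.3798 = 6.1816 W/m².

ΔF = 6.18 W/m²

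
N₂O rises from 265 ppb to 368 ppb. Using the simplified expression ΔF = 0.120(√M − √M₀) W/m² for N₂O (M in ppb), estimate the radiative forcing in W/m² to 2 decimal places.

ΔF = 0.35 W/m²

N₂O: 0.120 × (√368 − √265) = 0.120 × (19.1833 − 16.2788) = 0.120 × 2.9045 = 0.3485 W/m².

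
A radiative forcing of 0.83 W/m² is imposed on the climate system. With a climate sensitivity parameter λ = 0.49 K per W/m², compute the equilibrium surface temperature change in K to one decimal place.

ΔT = λ ΔF = 0.49 × 0.83 = 0.4067 K.

ΔT = 0.4 K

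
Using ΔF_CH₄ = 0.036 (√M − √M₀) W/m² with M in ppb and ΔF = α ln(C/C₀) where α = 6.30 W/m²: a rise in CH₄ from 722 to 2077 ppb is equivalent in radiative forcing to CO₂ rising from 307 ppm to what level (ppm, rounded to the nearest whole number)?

CH₄ forcing: 0.036 × (√2077 − √722) = 0.036 × (45.5741 − 26.8701) = 0.036 × 18.7040 = 0.67334 W/m².
Set 6.30 ln(C/307) = 0.67334: ln(C/307) = 0.67334/6.30 = 0.10688, so C = 307 × e^0.10688 = 307 × 1.11280 = 341.63 ppm.

C ≈ 342 ppm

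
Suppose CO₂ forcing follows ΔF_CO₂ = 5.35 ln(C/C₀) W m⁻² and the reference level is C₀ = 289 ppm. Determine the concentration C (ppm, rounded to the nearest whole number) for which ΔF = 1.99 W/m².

C ≈ 419 ppm

Set 5.35 ln(C/289) = 1.99, so ln(C/289) = 1.99/5.35 = 0.37196.
Then C/289 = e^0.37196 = 1.45057, giving C = 289 × 1.45057 = 419.21 ppm.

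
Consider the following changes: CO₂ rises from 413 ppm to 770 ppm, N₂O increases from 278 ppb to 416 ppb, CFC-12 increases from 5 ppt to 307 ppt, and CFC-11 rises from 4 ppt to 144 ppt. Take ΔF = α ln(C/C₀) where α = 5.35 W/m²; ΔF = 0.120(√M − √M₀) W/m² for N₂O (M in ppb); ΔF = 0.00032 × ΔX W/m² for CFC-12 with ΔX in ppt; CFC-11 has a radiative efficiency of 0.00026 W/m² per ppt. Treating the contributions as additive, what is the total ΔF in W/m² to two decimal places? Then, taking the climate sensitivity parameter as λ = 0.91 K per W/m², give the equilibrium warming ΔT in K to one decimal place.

CO₂: 5.35 × ln(770/413) = 5.35 × ln(1.86441) = 5.35 × 0.62294 = 3.3327 W/m².
N₂O: 0.120 × (√416 − √278) = 0.120 × (20.3961 − 16.6733) = 0.120 × 3.7228 = 0.4467 W/m².
CFC-12: ΔF = 0.00032 × (307 − 5) = 0.00032 × 302 = 0.0966 W/m².
CFC-11: ΔF = 0.00026 × (144 − 4) = 0.00026 × 140 = 0.0364 W/m².
Total ΔF = 3.3327 + 0.4467 + 0.0966 + 0.0364 = 3.9124 W/m².
ΔT = λ ΔF = 0.91 × 3.91 = 3.5581 K.

ΔF = 3.91 W/m²; ΔT = 3.6 K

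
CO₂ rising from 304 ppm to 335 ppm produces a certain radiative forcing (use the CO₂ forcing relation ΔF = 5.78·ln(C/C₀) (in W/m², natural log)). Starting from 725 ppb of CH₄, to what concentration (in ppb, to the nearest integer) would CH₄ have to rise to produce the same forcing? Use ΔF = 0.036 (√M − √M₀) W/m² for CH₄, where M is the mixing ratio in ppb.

CO₂ forcing: 5.78 × ln(335/304) = 5.78 × 0.097103 = 0.56126 W/m².
Set 0.036(√M − √725) = 0.56126: √M = 0.56126/0.036 + √725 = 15.5906 + 26.9258 = 42.5164.
M = (42.5164)² = 1807.64 ppb.

M ≈ 1808 ppb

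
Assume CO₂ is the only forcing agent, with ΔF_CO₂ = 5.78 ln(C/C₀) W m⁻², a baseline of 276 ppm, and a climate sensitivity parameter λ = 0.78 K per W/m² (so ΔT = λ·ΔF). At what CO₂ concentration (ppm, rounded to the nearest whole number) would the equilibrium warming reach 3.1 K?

Required forcing: ΔF = ΔT/λ = 3.1/0.78 = 3.9744 W/m².
Then ln(C/276) = ΔF/5.78 = 3.9744/5.78 = 0.68761.
So C = 276 × e^0.68761 = 276 × 1.98896 = 548.95 ppm.

C ≈ 549 ppm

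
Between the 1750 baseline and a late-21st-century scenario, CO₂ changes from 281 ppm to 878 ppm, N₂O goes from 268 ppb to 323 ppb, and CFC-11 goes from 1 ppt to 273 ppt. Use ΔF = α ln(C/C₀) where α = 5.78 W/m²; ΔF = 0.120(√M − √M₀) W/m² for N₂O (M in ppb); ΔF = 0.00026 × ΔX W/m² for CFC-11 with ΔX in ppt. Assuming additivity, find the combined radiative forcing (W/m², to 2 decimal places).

ΔF = 6.85 W/m²

CO₂: 5.78 × ln(878/281) = 5.78 × ln(3.12456) = 5.78 × 1.13929 = 6.5851 W/m².
N₂O: 0.120 × (√323 − √268) = 0.120 × (17.9722 − 16.3707) = 0.120 × 1.6015 = 0.1922 W/m².
CFC-11: ΔF = 0.00026 × (273 − 1) = 0.00026 × 272 = 0.0707 W/m².
Total ΔF = 6.5851 + 0.1922 + 0.0707 = 6.8480 W/m².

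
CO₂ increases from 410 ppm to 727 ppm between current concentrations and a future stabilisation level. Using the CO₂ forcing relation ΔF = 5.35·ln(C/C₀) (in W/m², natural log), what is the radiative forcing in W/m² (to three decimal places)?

ΔF = 3.064 W/m²

CO₂: 5.35 × ln(727/410) = 5.35 × ln(1.77317) = 5.35 × 0.57277 = 3.0643 W/m².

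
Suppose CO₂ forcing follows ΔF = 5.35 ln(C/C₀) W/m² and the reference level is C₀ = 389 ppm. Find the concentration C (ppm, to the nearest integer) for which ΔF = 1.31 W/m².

C ≈ 497 ppm

Set 5.35 ln(C/389) = 1.31, so ln(C/389) = 1.31/5.35 = 0.24486.
Then C/389 = e^0.24486 = 1.27744, giving C = 389 × 1.27744 = 496.92 ppm.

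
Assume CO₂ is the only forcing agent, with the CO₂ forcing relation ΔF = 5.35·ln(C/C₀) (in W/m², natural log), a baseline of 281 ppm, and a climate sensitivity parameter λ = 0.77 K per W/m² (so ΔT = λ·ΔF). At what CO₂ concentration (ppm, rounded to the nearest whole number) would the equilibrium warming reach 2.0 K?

C ≈ 457 ppm

Required forcing: ΔF = ΔT/λ = 2.0/0.77 = 2.5974 W/m².
Then ln(C/281) = ΔF/5.35 = 2.5974/5.35 = 0.48550.
So C = 281 × e^0.48550 = 281 × 1.62499 = 456.62 ppm.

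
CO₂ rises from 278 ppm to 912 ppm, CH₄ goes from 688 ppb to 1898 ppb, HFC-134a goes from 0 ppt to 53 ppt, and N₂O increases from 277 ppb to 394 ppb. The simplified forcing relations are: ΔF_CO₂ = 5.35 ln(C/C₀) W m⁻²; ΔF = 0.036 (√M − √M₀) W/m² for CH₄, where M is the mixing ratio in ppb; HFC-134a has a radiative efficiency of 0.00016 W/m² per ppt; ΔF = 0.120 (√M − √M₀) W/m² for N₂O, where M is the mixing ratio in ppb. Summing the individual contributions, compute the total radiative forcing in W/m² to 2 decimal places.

ΔF = 7.37 W/m²

CO₂: 5.35 × ln(912/278) = 5.35 × ln(3.28058) = 5.35 × 1.18802 = 6.3559 W/m².
CH₄: 0.036 × (√1898 − √688) = 0.036 × (43.5660 − 26.2298) = 0.036 × 17.3362 = 0.6241 W/m².
HFC-134a: ΔF = 0.00016 × (53 − 0) = 0.00016 × 53 = 0.0085 W/m².
N₂O: 0.120 × (√394 − √277) = 0.120 × (19.8494 − 16.6433) = 0.120 × 3.2061 = 0.3847 W/m².
Total ΔF = 6.3559 + 0.6241 + 0.0085 + 0.3847 = 7.3732 W/m².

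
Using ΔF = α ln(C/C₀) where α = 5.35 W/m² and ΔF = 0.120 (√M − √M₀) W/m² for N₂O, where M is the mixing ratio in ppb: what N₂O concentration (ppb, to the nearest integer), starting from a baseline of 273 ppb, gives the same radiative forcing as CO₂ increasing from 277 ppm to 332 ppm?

CO₂ forcing: 5.35 × ln(332/277) = 5.35 × 0.181117 = 0.96898 W/m².
Set 0.120(√M − √273) = 0.96898: √M = 0.96898/0.120 + √273 = 8.0748 + 16.5227 = 24.5975.
M = (24.5975)² = 605.04 ppb.

M ≈ 605 ppb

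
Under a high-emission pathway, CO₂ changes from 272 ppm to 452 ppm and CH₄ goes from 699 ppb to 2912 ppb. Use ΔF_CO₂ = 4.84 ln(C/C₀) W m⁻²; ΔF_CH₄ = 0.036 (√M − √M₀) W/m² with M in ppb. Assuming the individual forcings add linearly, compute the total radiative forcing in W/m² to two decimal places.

ΔF = 3.45 W/m²

CO₂: 4.84 × ln(452/272) = 4.84 × ln(1.66176) = 4.84 × 0.50788 = 2.4581 W/m².
CH₄: 0.036 × (√2912 − √699) = 0.036 × (53.9630 − 26.4386) = 0.036 × 27.5244 = 0.9909 W/m².
Total ΔF = 2.4581 + 0.9909 = 3.4490 W/m².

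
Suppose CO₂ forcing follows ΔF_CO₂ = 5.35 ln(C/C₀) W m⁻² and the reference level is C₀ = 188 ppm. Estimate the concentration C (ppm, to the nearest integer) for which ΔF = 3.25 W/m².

Set 5.35 ln(C/188) = 3.25, so ln(C/188) = 3.25/5.35 = 0.60748.
Then C/188 = e^0.60748 = 1.83580, giving C = 188 × 1.83580 = 345.13 ppm.

C ≈ 345 ppm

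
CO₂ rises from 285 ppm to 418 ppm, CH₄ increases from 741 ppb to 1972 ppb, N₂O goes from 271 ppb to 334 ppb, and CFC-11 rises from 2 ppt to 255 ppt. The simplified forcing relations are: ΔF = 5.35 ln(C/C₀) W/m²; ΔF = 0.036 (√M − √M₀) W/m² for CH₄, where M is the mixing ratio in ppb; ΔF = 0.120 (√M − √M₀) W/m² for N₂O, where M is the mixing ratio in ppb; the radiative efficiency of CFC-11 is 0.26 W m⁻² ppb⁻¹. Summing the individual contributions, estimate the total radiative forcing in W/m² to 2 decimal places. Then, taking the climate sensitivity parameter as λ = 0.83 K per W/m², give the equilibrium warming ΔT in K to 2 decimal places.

ΔF = 2.95 W/m²; ΔT = 2.45 K

CO₂: 5.35 × ln(418/285) = 5.35 × ln(1.46667) = 5.35 × 0.38299 = 2.0490 W/m².
CH₄: 0.036 × (√1972 − √741) = 0.036 × (44.4072 − 27.2213) = 0.036 × 17.1859 = 0.6187 W/m².
N₂O: 0.120 × (√334 − √271) = 0.120 × (18.2757 − 16.4621) = 0.120 × 1.8136 = 0.2176 W/m².
CFC-11: Δ = 255 − 2 = 253 ppt = 0.253 ppb; ΔF = 0.26 × 0.253 = 0.0658 W/m².
Total ΔF = 2.0490 + 0.6187 + 0.2176 + 0.0658 = 2.9511 W/m².
ΔT = λ ΔF = 0.83 × 2.95 = 2.4485 K.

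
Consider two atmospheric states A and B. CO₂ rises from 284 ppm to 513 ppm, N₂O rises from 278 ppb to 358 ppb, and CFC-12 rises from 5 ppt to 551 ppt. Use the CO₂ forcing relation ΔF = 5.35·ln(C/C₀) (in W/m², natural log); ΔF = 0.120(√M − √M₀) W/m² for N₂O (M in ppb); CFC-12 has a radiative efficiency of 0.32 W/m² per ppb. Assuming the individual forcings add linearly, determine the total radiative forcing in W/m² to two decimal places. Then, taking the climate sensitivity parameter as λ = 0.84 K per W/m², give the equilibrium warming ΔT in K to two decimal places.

CO₂: 5.35 × ln(513/284) = 5.35 × ln(1.80634) = 5.35 × 0.59130 = 3.1635 W/m².
N₂O: 0.120 × (√358 − √278) = 0.120 × (18.9209 − 16.6733) = 0.120 × 2.2476 = 0.2697 W/m².
CFC-12: Δ = 551 − 5 = 546 ppt = 0.546 ppb; ΔF = 0.32 × 0.546 = 0.1747 W/m².
Total ΔF = 3.1635 + 0.2697 + 0.1747 = 3.6079 W/m².
ΔT = λ ΔF = 0.84 × 3.61 = 3.0324 K.

ΔF = 3.61 W/m²; ΔT = 3.03 K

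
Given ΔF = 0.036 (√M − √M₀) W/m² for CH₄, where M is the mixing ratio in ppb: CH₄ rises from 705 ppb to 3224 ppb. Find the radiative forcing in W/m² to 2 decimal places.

CH₄: 0.036 × (√3224 − √705) = 0.036 × (56.7803 − 26.5518) = 0.036 × 30.2285 = 1.0882 W/m².

ΔF = 1.09 W/m²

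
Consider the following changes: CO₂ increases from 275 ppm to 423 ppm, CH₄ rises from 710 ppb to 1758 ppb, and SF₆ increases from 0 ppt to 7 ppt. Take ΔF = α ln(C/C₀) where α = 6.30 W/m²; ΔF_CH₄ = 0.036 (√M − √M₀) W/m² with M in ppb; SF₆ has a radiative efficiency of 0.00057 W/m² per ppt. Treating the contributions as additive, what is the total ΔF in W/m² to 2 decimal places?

ΔF = 3.27 W/m²

CO₂: 6.30 × ln(423/275) = 6.30 × ln(1.53818) = 6.30 × 0.43060 = 2.7128 W/m².
CH₄: 0.036 × (√1758 − √710) = 0.036 × (41.9285 − 26.6458) = 0.036 × 15.2827 = 0.5502 W/m².
SF₆: ΔF = 0.00057 × (7 − 0) = 0.00057 × 7 = 0.0040 W/m².
Total ΔF = 2.7128 + 0.5502 + 0.0040 = 3.2670 W/m².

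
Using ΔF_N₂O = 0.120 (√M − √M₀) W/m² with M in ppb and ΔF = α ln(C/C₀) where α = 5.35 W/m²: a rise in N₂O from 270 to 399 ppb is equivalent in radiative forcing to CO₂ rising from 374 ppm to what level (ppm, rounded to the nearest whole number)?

C ≈ 405 ppm

N₂O forcing: 0.120 × (√399 − √270) = 0.120 × (19.9750 − 16.4317) = 0.120 × 3.5433 = 0.42520 W/m².
Set 5.35 ln(C/374) = 0.42520: ln(C/374) = 0.42520/5.35 = 0.07948, so C = 374 × e^0.07948 = 374 × 1.08272 = 404.94 ppm.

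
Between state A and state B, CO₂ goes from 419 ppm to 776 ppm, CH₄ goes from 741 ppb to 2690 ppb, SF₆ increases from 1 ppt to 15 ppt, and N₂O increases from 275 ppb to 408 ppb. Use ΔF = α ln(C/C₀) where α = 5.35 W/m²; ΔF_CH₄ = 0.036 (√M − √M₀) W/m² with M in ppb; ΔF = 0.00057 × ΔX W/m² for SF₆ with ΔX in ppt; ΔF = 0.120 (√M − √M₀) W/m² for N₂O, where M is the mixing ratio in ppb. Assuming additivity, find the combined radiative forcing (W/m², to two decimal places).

ΔF = 4.63 W/m²

CO₂: 5.35 × ln(776/419) = 5.35 × ln(1.85203) = 5.35 × 0.61628 = 3.2971 W/m².
CH₄: 0.036 × (√2690 − √741) = 0.036 × (51.8652 − 27.2213) = 0.036 × 24.6439 = 0.8872 W/m².
SF₆: ΔF = 0.00057 × (15 − 1) = 0.00057 × 14 = 0.0080 W/m².
N₂O: 0.120 × (√408 − √275) = 0.120 × (20.1990 − 16.5831) = 0.120 × 3.6159 = 0.4339 W/m².
Total ΔF = 3.2971 + 0.8872 + 0.0080 + 0.4339 = 4.6262 W/m².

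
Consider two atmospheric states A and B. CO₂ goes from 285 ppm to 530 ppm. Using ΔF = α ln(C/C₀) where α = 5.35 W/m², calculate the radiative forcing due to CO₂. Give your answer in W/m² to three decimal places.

CO₂ absorption bands are partially saturated, so forcing scales with the logarithm of the concentration ratio.
CO₂: 5.35 × ln(530/285) = 5.35 × ln(1.85965) = 5.35 × 0.62039 = 3.3191 W/m².

ΔF = 3.319 W/m²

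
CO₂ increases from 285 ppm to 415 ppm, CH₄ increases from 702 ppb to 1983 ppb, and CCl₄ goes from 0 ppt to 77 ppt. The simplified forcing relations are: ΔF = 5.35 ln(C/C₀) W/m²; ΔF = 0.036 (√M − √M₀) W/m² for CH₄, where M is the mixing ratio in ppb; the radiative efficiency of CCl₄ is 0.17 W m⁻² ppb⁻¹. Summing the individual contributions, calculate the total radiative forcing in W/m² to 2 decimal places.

CO₂: 5.35 × ln(415/285) = 5.35 × ln(1.45614) = 5.35 × 0.37579 = 2.0105 W/m².
CH₄: 0.036 × (√1983 − √702) = 0.036 × (44.5309 − 26.4953) = 0.036 × 18.0356 = 0.6493 W/m².
CCl₄: Δ = 77 − 0 = 77 ppt = 0.077 ppb; ΔF = 0.17 × 0.077 = 0.0131 W/m².
Total ΔF = 2.0105 + 0.6493 + 0.0131 = 2.6729 W/m².

ΔF = 2.67 W/m²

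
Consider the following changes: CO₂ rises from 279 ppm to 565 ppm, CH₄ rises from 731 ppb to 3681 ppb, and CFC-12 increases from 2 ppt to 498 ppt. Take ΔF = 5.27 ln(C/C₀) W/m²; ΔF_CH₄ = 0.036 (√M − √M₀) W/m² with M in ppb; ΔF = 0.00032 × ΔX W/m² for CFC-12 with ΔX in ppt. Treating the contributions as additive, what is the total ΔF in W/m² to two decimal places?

ΔF = 5.09 W/m²

CO₂: 5.27 × ln(565/279) = 5.27 × ln(2.02509) = 5.27 × 0.70561 = 3.7186 W/m².
CH₄: 0.036 × (√3681 − √731) = 0.036 × (60.6712 − 27.0370) = 0.036 × 33.6342 = 1.2108 W/m².
CFC-12: ΔF = 0.00032 × (498 − 2) = 0.00032 × 496 = 0.1587 W/m².
Total ΔF = 3.7186 + 1.2108 + 0.1587 = 5.0881 W/m².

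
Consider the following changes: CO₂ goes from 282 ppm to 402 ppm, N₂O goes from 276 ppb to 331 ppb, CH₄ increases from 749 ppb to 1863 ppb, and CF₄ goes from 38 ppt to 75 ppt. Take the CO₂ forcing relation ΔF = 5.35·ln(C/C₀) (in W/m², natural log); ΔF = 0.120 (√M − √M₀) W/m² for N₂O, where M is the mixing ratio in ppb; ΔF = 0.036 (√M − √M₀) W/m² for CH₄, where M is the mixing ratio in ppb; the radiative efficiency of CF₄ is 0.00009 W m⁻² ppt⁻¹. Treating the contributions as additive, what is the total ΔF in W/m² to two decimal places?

ΔF = 2.66 W/m²

CO₂: 5.35 × ln(402/282) = 5.35 × ln(1.42553) = 5.35 × 0.35454 = 1.8968 W/m².
N₂O: 0.120 × (√331 − √276) = 0.120 × (18.1934 − 16.6132) = 0.120 × 1.5802 = 0.1896 W/m².
CH₄: 0.036 × (√1863 − √749) = 0.036 × (43.1625 − 27.3679) = 0.036 × 15.7946 = 0.5686 W/m².
CF₄: ΔF = 0.00009 × (75 − 38) = 0.00009 × 37 = 0.0033 W/m².
Total ΔF = 1.8968 + 0.1896 + 0.5686 + 0.0033 = 2.6583 W/m².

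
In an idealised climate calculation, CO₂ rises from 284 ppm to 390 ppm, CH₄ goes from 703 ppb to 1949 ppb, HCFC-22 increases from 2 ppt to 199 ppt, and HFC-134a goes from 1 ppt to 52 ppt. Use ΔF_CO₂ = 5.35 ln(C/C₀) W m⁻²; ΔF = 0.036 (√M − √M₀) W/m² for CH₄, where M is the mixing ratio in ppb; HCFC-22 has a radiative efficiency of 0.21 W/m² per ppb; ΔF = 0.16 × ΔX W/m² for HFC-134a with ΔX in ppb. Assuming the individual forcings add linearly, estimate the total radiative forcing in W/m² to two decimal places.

CO₂: 5.35 × ln(390/284) = 5.35 × ln(1.37324) = 5.35 × 0.31717 = 1.6969 W/m².
CH₄: 0.036 × (√1949 − √703) = 0.036 × (44.1475 − 26.5141) = 0.036 × 17.6334 = 0.6348 W/m².
HCFC-22: Δ = 199 − 2 = 197 ppt = 0.197 ppb; ΔF = 0.21 × 0.197 = 0.0414 W/m².
HFC-134a: Δ = 52 − 1 = 51 ppt = 0.051 ppb; ΔF = 0.16 × 0.051 = 0.0082 W/m².
Total ΔF = 1.6969 + 0.6348 + 0.0414 + 0.0082 = 2.3813 W/m².

ΔF = 2.38 W/m²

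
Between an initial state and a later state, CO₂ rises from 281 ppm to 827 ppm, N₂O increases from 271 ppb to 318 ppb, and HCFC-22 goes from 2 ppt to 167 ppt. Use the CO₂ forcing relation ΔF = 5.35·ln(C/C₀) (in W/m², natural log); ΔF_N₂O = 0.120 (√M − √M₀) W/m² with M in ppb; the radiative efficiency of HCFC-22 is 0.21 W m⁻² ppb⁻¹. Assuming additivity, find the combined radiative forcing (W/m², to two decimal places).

ΔF = 5.97 W/m²

CO₂: 5.35 × ln(827/281) = 5.35 × ln(2.94306) = 5.35 × 1.07945 = 5.7751 W/m².
N₂O: 0.120 × (√318 − √271) = 0.120 × (17.8326 − 16.4621) = 0.120 × 1.3705 = 0.1645 W/m².
HCFC-22: Δ = 167 − 2 = 165 ppt = 0.165 ppb; ΔF = 0.21 × 0.165 = 0.0347 W/m².
Total ΔF = 5.7751 + 0.1645 + 0.0347 = 5.9743 W/m².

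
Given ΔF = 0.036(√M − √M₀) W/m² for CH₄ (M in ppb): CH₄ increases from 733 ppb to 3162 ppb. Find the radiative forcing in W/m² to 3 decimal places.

ΔF = 1.050 W/m²

CH₄: 0.036 × (√3162 − √733) = 0.036 × (56.2317 − 27.0740) = 0.036 × 29.1577 = 1.0497 W/m².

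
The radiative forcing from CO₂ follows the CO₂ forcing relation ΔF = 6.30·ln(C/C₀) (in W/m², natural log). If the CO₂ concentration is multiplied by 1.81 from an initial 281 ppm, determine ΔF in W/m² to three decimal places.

ΔF = 3.738 W/m²

ΔF = 6.30 × ln(1.81) = 6.30 × 0.59333 = 3.7380 W/m².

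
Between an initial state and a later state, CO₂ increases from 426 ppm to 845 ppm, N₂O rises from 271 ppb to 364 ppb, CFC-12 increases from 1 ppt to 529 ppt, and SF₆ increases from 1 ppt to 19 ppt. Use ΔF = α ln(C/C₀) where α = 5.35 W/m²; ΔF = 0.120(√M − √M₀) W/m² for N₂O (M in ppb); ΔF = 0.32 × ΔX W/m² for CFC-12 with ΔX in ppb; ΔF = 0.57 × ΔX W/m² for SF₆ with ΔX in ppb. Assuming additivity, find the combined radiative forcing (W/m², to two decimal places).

CO₂: 5.35 × ln(845/426) = 5.35 × ln(1.98357) = 5.35 × 0.68490 = 3.6642 W/m².
N₂O: 0.120 × (√364 − √271) = 0.120 × (19.0788 − 16.4621) = 0.120 × 2.6167 = 0.3140 W/m².
CFC-12: Δ = 529 − 1 = 528 ppt = 0.528 ppb; ΔF = 0.32 × 0.528 = 0.1690 W/m².
SF₆: Δ = 19 − 1 = 18 ppt = 0.018 ppb; ΔF = 0.57 × 0.018 = 0.0103 W/m².
Total ΔF = 3.6642 + 0.3140 + 0.1690 + 0.0103 = 4.1575 W/m².

ΔF = 4.16 W/m²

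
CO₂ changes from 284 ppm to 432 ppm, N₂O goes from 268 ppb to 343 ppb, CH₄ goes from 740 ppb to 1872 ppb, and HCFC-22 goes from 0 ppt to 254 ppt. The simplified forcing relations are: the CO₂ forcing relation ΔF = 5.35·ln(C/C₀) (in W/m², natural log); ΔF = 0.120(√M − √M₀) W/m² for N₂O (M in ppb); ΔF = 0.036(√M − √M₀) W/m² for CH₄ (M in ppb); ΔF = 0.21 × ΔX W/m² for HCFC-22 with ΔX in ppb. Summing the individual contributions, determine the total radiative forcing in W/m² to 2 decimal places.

CO₂: 5.35 × ln(432/284) = 5.35 × ln(1.52113) = 5.35 × 0.41945 = 2.2441 W/m².
N₂O: 0.120 × (√343 − √268) = 0.120 × (18.5203 − 16.3707) = 0.120 × 2.1496 = 0.2580 W/m².
CH₄: 0.036 × (√1872 − √740) = 0.036 × (43.2666 − 27.2029) = 0.036 × 16.0637 = 0.5783 W/m².
HCFC-22: Δ = 254 − 0 = 254 ppt = 0.254 ppb; ΔF = 0.21 × 0.254 = 0.0533 W/m².
Total ΔF = 2.2441 + 0.2580 + 0.5783 + 0.0533 = 3.1337 W/m².

ΔF = 3.13 W/m²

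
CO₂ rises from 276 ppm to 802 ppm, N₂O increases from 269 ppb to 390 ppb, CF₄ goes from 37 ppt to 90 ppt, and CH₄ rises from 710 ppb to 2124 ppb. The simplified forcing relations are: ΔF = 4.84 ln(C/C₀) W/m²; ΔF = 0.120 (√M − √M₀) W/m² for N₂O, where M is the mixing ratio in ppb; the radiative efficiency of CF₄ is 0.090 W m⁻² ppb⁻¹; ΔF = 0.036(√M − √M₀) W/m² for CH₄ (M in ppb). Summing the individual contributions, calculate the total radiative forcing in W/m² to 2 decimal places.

ΔF = 6.27 W/m²

CO₂: 4.84 × ln(802/276) = 4.84 × ln(2.90580) = 4.84 × 1.06671 = 5.1629 W/m².
N₂O: 0.120 × (√390 − √269) = 0.120 × (19.7484 − 16.4012) = 0.120 × 3.3472 = 0.4017 W/m².
CF₄: Δ = 90 − 37 = 53 ppt = 0.053 ppb; ΔF = 0.090 × 0.053 = 0.0048 W/m².
CH₄: 0.036 × (√2124 − √710) = 0.036 × (46.0869 − 26.6458) = 0.036 × 19.4411 = 0.6999 W/m².
Total ΔF = 5.1629 + 0.4017 + 0.0048 + 0.6999 = 6.2693 W/m².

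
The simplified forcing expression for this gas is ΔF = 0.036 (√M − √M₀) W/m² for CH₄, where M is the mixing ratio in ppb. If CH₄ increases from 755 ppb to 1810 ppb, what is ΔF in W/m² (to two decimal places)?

CH₄: 0.036 × (√1810 − √755) = 0.036 × (42.5441 − 27.4773) = 0.036 × 15.0668 = 0.5424 W/m².

ΔF = 0.54 W/m²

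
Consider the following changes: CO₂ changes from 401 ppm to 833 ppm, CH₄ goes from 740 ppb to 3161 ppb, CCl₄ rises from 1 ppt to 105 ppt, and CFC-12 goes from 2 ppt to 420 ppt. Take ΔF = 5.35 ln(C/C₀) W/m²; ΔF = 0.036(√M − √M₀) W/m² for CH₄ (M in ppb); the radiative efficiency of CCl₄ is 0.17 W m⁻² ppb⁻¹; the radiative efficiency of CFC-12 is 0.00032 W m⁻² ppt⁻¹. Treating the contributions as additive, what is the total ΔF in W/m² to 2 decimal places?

ΔF = 5.11 W/m²

CO₂: 5.35 × ln(833/401) = 5.35 × ln(2.07731) = 5.35 × 0.73107 = 3.9112 W/m².
CH₄: 0.036 × (√3161 − √740) = 0.036 × (56.2228 − 27.2029) = 0.036 × 29.0199 = 1.0447 W/m².
CCl₄: Δ = 105 − 1 = 104 ppt = 0.104 ppb; ΔF = 0.17 × 0.104 = 0.0177 W/m².
CFC-12: ΔF = 0.00032 × (420 − 2) = 0.00032 × 418 = 0.1338 W/m².
Total ΔF = 3.9112 + 1.0447 + 0.0177 + 0.1338 = 5.1074 W/m².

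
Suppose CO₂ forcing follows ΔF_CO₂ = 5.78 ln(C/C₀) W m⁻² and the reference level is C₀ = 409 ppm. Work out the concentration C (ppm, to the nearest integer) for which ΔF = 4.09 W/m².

Set 5.78 ln(C/409) = 4.09, so ln(C/409) = 4.09/5.78 = 0.70761.
Then C/409 = e^0.70761 = 2.02914, giving C = 409 × 2.02914 = 829.92 ppm.

C ≈ 830 ppm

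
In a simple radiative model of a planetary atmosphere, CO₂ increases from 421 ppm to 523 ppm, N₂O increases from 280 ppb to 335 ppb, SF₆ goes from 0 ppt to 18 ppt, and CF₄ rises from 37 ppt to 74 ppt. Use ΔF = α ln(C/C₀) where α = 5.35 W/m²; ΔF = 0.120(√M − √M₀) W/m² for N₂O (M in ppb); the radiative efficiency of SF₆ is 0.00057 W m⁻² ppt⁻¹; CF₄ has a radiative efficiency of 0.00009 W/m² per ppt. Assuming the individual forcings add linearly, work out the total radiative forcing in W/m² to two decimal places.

ΔF = 1.36 W/m²

CO₂: 5.35 × ln(523/421) = 5.35 × ln(1.24228) = 5.35 × 0.21695 = 1.1607 W/m².
N₂O: 0.120 × (√335 − √280) = 0.120 × (18.3030 − 16.7332) = 0.120 × 1.5698 = 0.1884 W/m².
SF₆: ΔF = 0.00057 × (18 − 0) = 0.00057 × 18 = 0.0103 W/m².
CF₄: ΔF = 0.00009 × (74 − 37) = 0.00009 × 37 = 0.0033 W/m².
Total ΔF = 1.1607 + 0.1884 + 0.0103 + 0.0033 = 1.3627 W/m².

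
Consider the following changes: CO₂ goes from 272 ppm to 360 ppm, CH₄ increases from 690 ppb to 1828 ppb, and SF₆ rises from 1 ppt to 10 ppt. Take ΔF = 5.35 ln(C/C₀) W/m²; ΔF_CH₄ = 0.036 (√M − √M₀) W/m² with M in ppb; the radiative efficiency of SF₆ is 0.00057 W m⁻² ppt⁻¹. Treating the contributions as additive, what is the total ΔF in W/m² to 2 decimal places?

CO₂: 5.35 × ln(360/272) = 5.35 × ln(1.32353) = 5.35 × 0.28030 = 1.4996 W/m².
CH₄: 0.036 × (√1828 − √690) = 0.036 × (42.7551 − 26.2679) = 0.036 × 16.4872 = 0.5935 W/m².
SF₆: ΔF = 0.00057 × (10 − 1) = 0.00057 × 9 = 0.0051 W/m².
Total ΔF = 1.4996 + 0.5935 + 0.0051 = 2.0982 W/m².

ΔF = 2.10 W/m²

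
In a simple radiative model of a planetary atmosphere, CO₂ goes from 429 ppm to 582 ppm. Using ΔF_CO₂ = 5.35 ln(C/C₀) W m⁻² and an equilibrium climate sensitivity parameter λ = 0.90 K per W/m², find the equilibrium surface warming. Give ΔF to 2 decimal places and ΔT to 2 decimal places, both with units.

CO₂: 5.35 × ln(582/429) = 5.35 × ln(1.35664) = 5.35 × 0.30501 = 1.6318 W/m².
ΔT = λ ΔF = 0.90 × 1.63 = 1.4670 K.

ΔF = 1.63 W/m²; ΔT = 1.47 K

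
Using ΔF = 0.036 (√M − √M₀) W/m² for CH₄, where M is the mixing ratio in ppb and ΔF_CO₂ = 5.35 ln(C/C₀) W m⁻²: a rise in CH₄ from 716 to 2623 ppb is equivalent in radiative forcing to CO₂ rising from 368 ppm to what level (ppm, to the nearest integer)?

C ≈ 434 ppm

CH₄ forcing: 0.036 × (√2623 − √716) = 0.036 × (51.2152 − 26.7582) = 0.036 × 24.4570 = 0.88045 W/m².
Set 5.35 ln(C/368) = 0.88045: ln(C/368) = 0.88045/5.35 = 0.16457, so C = 368 × e^0.16457 = 368 × 1.17889 = 433.83 ppm.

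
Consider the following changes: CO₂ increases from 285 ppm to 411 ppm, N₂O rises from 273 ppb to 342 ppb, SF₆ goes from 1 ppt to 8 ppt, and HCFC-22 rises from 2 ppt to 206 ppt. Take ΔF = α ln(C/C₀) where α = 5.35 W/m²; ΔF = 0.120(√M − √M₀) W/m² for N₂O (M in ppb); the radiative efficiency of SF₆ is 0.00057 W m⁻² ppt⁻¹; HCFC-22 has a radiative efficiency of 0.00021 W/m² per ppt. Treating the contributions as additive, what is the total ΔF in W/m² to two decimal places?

CO₂: 5.35 × ln(411/285) = 5.35 × ln(1.44211) = 5.35 × 0.36611 = 1.9587 W/m².
N₂O: 0.120 × (√342 − √273) = 0.120 × (18.4932 − 16.5227) = 0.120 × 1.9705 = 0.2365 W/m².
SF₆: ΔF = 0.00057 × (8 − 1) = 0.00057 × 7 = 0.0040 W/m².
HCFC-22: ΔF = 0.00021 × (206 − 2) = 0.00021 × 204 = 0.0428 W/m².
Total ΔF = 1.9587 + 0.2365 + 0.0040 + 0.0428 = 2.2420 W/m².

ΔF = 2.24 W/m²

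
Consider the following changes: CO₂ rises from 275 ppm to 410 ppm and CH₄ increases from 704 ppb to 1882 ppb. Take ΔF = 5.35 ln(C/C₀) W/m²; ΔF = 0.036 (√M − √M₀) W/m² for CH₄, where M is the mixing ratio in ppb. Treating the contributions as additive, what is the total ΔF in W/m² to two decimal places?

CO₂: 5.35 × ln(410/275) = 5.35 × ln(1.49091) = 5.35 × 0.39939 = 2.1367 W/m².
CH₄: 0.036 × (√1882 − √704) = 0.036 × (43.3820 − 26.5330) = 0.036 × 16.8490 = 0.6066 W/m².
Total ΔF = 2.1367 + 0.6066 = 2.7433 W/m².

ΔF = 2.74 W/m²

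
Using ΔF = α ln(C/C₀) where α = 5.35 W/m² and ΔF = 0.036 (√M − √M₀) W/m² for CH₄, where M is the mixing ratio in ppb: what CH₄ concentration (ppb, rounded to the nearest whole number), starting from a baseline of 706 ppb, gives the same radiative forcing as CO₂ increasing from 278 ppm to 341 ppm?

CO₂ forcing: 5.35 × ln(341/278) = 5.35 × 0.204261 = 1.09280 W/m².
Set 0.036(√M − √706) = 1.09280: √M = 1.09280/0.036 + √706 = 30.3556 + 26.5707 = 56.9263.
M = (56.9263)² = 3240.60 ppb.

M ≈ 3241 ppb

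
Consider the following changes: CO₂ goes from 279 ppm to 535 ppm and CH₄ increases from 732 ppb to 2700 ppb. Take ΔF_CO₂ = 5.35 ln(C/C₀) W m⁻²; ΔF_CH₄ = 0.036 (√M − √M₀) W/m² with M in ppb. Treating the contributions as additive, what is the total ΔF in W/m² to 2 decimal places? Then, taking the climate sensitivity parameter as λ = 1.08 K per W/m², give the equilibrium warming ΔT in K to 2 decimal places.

ΔF = 4.38 W/m²; ΔT = 4.73 K

CO₂: 5.35 × ln(535/279) = 5.35 × ln(1.91756) = 5.35 × 0.65105 = 3.4831 W/m².
CH₄: 0.036 × (√2700 − √732) = 0.036 × (51.9615 − 27.0555) = 0.036 × 24.9060 = 0.8966 W/m².
Total ΔF = 3.4831 + 0.8966 = 4.3797 W/m².
ΔT = λ ΔF = 1.08 × 4.38 = 4.7304 K.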